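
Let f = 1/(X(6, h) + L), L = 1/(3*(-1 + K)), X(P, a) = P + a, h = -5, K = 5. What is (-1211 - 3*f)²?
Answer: 248976841/169 ≈ 1.4732e+6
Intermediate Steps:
L = 1/12 (L = 1/(3*(-1 + 5)) = 1/(3*4) = 1/12 ≈ 0.083333)
f = 12/13 (f = 1/((6 - 5) + 1/12) = 1/(1 + 1/12) = 1/(13/12) = 12/13 ≈ 0.92308)
(-1211 - 3*f)² = (-1211 - 3*12/13)² = (-1211 - 36/13)² = (-15779/13)² = 248976841/169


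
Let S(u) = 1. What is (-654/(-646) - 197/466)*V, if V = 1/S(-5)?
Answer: 88751/150518 ≈ 0.58964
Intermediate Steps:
V = 1 (V = 1/1 = 1)
(-654/(-646) - 197/466)*V = (-654/(-646) - 197/466)*1 = (-654*(-1/646) - 197*1/466)*1 = (327/323 - 197/466)*1 = (88751/150518)*1 = 88751/150518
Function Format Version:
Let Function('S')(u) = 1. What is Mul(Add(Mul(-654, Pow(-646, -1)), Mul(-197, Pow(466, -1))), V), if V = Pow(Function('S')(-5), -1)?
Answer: Rational(88751, 150518) ≈ 0.58964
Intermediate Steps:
V = 1 (V = Pow(1, -1) = 1)
Mul(Add(Mul(-654, Pow(-646, -1)), Mul(-197, Pow(466, -1))), V) = Mul(Add(Mul(-654, Pow(-646, -1)), Mul(-197, Pow(466, -1))), 1) = Mul(Add(Mul(-654, Rational(-1, 646)), Mul(-197, Rational(1, 466))), 1) = Mul(Add(Rational(327, 323), Rational(-197, 466)), 1) = Mul(Rational(88751, 150518), 1) = Rational(88751, 150518)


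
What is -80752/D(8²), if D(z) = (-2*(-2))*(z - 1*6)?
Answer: -10094/29 ≈ -348.07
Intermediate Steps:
D(z) = -24 + 4*z (D(z) = 4*(z - 6) = 4*(-6 + z) = -24 + 4*z)
-80752/D(8²) = -80752/(-24 + 4*8²) = -80752/(-24 + 4*64) = -80752/(-24 + 256) = -80752/232 = -80752*1/232 = -10094/29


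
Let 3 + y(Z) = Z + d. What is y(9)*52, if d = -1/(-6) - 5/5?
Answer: 806/3 ≈ 268.67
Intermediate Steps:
d = -⅚ (d = -1*(-⅙) - 5*⅕ = ⅙ - 1 = -⅚ ≈ -0.83333)
y(Z) = -23/6 + Z (y(Z) = -3 + (Z - ⅚) = -3 + (-⅚ + Z) = -23/6 + Z)
y(9)*52 = (-23/6 + 9)*52 = (31/6)*52 = 806/3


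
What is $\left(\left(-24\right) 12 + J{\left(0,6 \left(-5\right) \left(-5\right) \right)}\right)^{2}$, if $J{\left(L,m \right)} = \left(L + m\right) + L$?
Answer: $19044$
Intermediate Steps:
$J{\left(L,m \right)} = m + 2 L$
$\left(\left(-24\right) 12 + J{\left(0,6 \left(-5\right) \left(-5\right) \right)}\right)^{2} = \left(\left(-24\right) 12 + \left(6 \left(-5\right) \left(-5\right) + 2 \cdot 0\right)\right)^{2} = \left(-288 + \left(\left(-30\right) \left(-5\right) + 0\right)\right)^{2} = \left(-288 + \left(150 + 0\right)\right)^{2} = \left(-288 + 150\right)^{2} = \left(-138\right)^{2} = 19044$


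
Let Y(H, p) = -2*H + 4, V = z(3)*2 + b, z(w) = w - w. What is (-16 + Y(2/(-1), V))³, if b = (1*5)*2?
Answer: -512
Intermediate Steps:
b = 10 (b = 5*2 = 10)
z(w) = 0
V = 10 (V = 0*2 + 10 = 0 + 10 = 10)
Y(H, p) = 4 - 2*H
(-16 + Y(2/(-1), V))³ = (-16 + (4 - 4/(-1)))³ = (-16 + (4 - 4*(-1)))³ = (-16 + (4 - 2*(-2)))³ = (-16 + (4 + 4))³ = (-16 + 8)³ = (-8)³ = -512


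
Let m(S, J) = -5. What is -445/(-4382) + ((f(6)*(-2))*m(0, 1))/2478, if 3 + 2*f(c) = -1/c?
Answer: 63265/664812 ≈ 0.095162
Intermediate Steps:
f(c) = -3/2 - 1/(2*c) (f(c) = -3/2 + (-1/c)/2 = -3/2 - 1/(2*c))
-445/(-4382) + ((f(6)*(-2))*m(0, 1))/2478 = -445/(-4382) + ((((½)*(-1 - 3*6)/6)*(-2))*(-5))/2478 = -445*(-1/4382) + ((((½)*(⅙)*(-1 - 18))*(-2))*(-5))*(1/2478) = 445/4382 + ((((½)*(⅙)*(-19))*(-2))*(-5))*(1/2478) = 445/4382 + (-19/12*(-2)*(-5))*(1/2478) = 445/4382 + ((19/6)*(-5))*(1/2478) = 445/4382 - 95/6*1/2478 = 445/4382 - 95/14868 = 63265/664812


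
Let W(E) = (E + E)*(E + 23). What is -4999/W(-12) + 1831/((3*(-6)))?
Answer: -65567/792 ≈ -82.787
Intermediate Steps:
W(E) = 2*E*(23 + E) (W(E) = (2*E)*(23 + E) = 2*E*(23 + E))
-4999/W(-12) + 1831/((3*(-6))) = -4999*(-1/(24*(23 - 12))) + 1831/((3*(-6))) = -4999/(2*(-12)*11) + 1831/(-18) = -4999/(-264) + 1831*(-1/18) = -4999*(-1/264) - 1831/18 = 4999/264 - 1831/18 = -65567/792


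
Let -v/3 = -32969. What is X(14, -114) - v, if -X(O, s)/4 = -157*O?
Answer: -90115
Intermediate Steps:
v = 98907 (v = -3*(-32969) = 98907)
X(O, s) = 628*O (X(O, s) = -(-628)*O = 628*O)
X(14, -114) - v = 628*14 - 1*98907 = 8792 - 98907 = -90115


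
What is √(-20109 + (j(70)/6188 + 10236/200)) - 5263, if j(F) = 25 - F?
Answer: -5263 + I*√4800257274813/15470 ≈ -5263.0 + 141.63*I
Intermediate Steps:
√(-20109 + (j(70)/6188 + 10236/200)) - 5263 = √(-20109 + ((25 - 1*70)/6188 + 10236/200)) - 5263 = √(-20109 + ((25 - 70)*(1/6188) + 10236*(1/200))) - 5263 = √(-20109 + (-45*1/6188 + 2559/50)) - 5263 = √(-20109 + (-45/6188 + 2559/50)) - 5263 = √(-20109 + 7916421/154700) - 5263 = √(-3102945879/154700) - 5263 = I*√4800257274813/15470 - 5263 = -5263 + I*√4800257274813/15470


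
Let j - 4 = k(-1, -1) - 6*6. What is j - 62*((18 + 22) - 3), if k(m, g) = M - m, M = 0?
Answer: -2325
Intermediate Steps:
k(m, g) = -m (k(m, g) = 0 - m = -m)
j = -31 (j = 4 + (-1*(-1) - 6*6) = 4 + (1 - 36) = 4 - 35 = -31)
j - 62*((18 + 22) - 3) = -31 - 62*((18 + 22) - 3) = -31 - 62*(40 - 3) = -31 - 62*37 = -31 - 2294 = -2325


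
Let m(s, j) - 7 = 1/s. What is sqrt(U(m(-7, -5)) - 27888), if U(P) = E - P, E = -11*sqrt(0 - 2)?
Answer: sqrt(-1366848 - 539*I*sqrt(2))/7 ≈ 0.046571 - 167.02*I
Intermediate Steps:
m(s, j) = 7 + 1/s
E = -11*I*sqrt(2) ≈ -15.556*I
U(P) = -P - 11*I*sqrt(2) (U(P) = -11*I*sqrt(2) - P = -P - 11*I*sqrt(2))
sqrt(U(m(-7, -5)) - 27888) = sqrt((-(7 + 1/(-7)) - 11*I*sqrt(2)) - 27888) = sqrt((-(7 - 1/7) - 11*I*sqrt(2)) - 27888) = sqrt((-1*48/7 - 11*I*sqrt(2)) - 27888) = sqrt((-48/7 - 11*I*sqrt(2)) - 27888) = sqrt(-195264/7 - 11*I*sqrt(2))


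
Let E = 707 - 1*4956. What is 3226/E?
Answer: -3226/4249 ≈ -0.75924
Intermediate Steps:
E = -4249 (E = 707 - 4956 = -4249)
3226/E = 3226/(-4249) = 3226*(-1/4249) = -3226/4249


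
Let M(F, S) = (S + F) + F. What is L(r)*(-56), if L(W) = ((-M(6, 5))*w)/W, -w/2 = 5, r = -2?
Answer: 4760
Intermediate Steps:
M(F, S) = S + 2*F (M(F, S) = (F + S) + F = S + 2*F)
w = -10 (w = -2*5 = -10)
L(W) = 170/W (L(W) = (-(5 + 2*6)*(-10))/W = (-(5 + 12)*(-10))/W = (-1*17*(-10))/W = (-17*(-10))/W = 170/W)
L(r)*(-56) = (170/(-2))*(-56) = (170*(-½))*(-56) = -85*(-56) = 4760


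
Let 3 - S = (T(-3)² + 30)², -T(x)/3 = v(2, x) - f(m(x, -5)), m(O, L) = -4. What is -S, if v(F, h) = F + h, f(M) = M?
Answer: 12318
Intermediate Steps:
T(x) = -18 - 3*x (T(x) = -3*((2 + x) - 1*(-4)) = -3*((2 + x) + 4) = -3*(6 + x) = -18 - 3*x)
S = -12318 (S = 3 - ((-18 - 3*(-3))² + 30)² = 3 - ((-18 + 9)² + 30)² = 3 - ((-9)² + 30)² = 3 - (81 + 30)² = 3 - 1*111² = 3 - 1*12321 = 3 - 12321 = -12318)
-S = -1*(-12318) = 12318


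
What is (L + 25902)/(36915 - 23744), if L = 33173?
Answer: 59075/13171 ≈ 4.4852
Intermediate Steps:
(L + 25902)/(36915 - 23744) = (33173 + 25902)/(36915 - 23744) = 59075/13171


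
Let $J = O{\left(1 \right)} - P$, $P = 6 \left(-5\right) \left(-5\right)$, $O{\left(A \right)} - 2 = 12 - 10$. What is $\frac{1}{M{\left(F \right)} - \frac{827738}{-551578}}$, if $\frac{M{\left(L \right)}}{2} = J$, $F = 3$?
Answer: $- \frac{275789}{80116519} \approx -0.0034423$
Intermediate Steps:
$O{\left(A \right)} = 4$ ($O{\left(A \right)} = 2 + \left(12 - 10\right) = 2 + 2 = 4$)
$P = 150$ ($P = \left(-30\right) \left(-5\right) = 150$)
$J = -146$ ($J = 4 - 150 = -146$)
$M{\left(L \right)} = -292$ ($M{\left(L \right)} = 2 \left(-146\right) = -292$)
$\frac{1}{M{\left(F \right)} - \frac{827738}{-551578}} = \frac{1}{-292 - \frac{827738}{-551578}} = \frac{1}{-292 - - \frac{413869}{275789}} = \frac{1}{-292 + \frac{413869}{275789}} = \frac{1}{- \frac{80116519}{275789}} = - \frac{275789}{80116519}$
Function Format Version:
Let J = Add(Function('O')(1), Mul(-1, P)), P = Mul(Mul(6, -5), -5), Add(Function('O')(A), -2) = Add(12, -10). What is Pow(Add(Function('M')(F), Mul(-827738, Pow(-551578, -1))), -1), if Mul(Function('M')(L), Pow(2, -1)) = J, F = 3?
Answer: Rational(-275789, 80116519) ≈ -0.0034423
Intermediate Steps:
Function('O')(A) = 4 (Function('O')(A) = Add(2, Add(12, -10)) = Add(2, 2) = 4)
P = 150 (P = Mul(-30, -5) = 150)
J = -146 (J = Add(4, Mul(-1, 150)) = Add(4, -150) = -146)
Function('M')(L) = -292 (Function('M')(L) = Mul(2, -146) = -292)
Pow(Add(Function('M')(F), Mul(-827738, Pow(-551578, -1))), -1) = Pow(Add(-292, Mul(-827738, Pow(-551578, -1))), -1) = Pow(Add(-292, Mul(-827738, Rational(-1, 551578))), -1) = Pow(Add(-292, Rational(413869, 275789)), -1) = Pow(Rational(-80116519, 275789), -1) = Rational(-275789, 80116519)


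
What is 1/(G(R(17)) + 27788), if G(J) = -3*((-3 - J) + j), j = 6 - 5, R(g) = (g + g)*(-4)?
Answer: 1/27386 ≈ 3.6515e-5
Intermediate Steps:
R(g) = -8*g (R(g) = (2*g)*(-4) = -8*g)
j = 1
G(J) = 6 + 3*J (G(J) = -3*((-3 - J) + 1) = -3*(-2 - J) = 6 + 3*J)
1/(G(R(17)) + 27788) = 1/((6 + 3*(-8*17)) + 27788) = 1/((6 + 3*(-136)) + 27788) = 1/((6 - 408) + 27788) = 1/(-402 + 27788) = 1/27386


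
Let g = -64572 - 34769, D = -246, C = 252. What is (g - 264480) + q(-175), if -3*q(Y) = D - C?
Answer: -363655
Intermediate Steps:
q(Y) = 166 (q(Y) = -(-246 - 1*252)/3 = -(-246 - 252)/3 = -⅓*(-498) = 166)
g = -99341
(g - 264480) + q(-175) = (-99341 - 264480) + 166 = -363821 + 166 = -363655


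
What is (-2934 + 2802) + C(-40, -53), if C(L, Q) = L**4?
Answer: 2559868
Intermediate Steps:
(-2934 + 2802) + C(-40, -53) = (-2934 + 2802) + (-40)**4 = -132 + 2560000 = 2559868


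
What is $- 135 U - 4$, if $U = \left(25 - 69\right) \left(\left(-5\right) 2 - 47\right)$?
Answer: $-338584$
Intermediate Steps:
$U = 2508$ ($U = - 44 \left(-10 - 47\right) = \left(-44\right) \left(-57\right) = 2508$)
$- 135 U - 4 = \left(-135\right) 2508 - 4 = -338580 - 4 = -338584$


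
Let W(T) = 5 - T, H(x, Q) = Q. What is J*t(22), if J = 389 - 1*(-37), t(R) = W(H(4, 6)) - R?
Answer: -9798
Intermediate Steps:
t(R) = -1 - R (t(R) = (5 - 1*6) - R = (5 - 6) - R = -1 - R)
J = 426 (J = 389 + 37 = 426)
J*t(22) = 426*(-1 - 1*22) = 426*(-1 - 22) = 426*(-23) = -9798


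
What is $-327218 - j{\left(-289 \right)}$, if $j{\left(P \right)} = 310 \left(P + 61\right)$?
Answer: $-256538$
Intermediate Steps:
$j{\left(P \right)} = 18910 + 310 P$ ($j{\left(P \right)} = 310 \left(61 + P\right) = 18910 + 310 P$)
$-327218 - j{\left(-289 \right)} = -327218 - \left(18910 + 310 \left(-289\right)\right) = -327218 - \left(18910 - 89590\right) = -327218 - -70680 = -327218 + 70680 = -256538$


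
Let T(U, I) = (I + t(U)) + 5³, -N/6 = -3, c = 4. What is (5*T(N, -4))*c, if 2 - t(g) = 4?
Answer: 2380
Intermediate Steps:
t(g) = -2 (t(g) = 2 - 1*4 = 2 - 4 = -2)
N = 18 (N = -6*(-3) = 18)
T(U, I) = 123 + I (T(U, I) = (I - 2) + 5³ = (-2 + I) + 125 = 123 + I)
(5*T(N, -4))*c = (5*(123 - 4))*4 = (5*119)*4 = 595*4 = 2380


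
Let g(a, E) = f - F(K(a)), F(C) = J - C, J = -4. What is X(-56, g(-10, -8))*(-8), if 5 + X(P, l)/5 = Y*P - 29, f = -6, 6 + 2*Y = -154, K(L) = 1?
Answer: -177840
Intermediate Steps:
Y = -80 (Y = -3 + (1/2)*(-154) = -3 - 77 = -80)
F(C) = -4 - C
g(a, E) = -1 (g(a, E) = -6 - (-4 - 1*1) = -6 - (-4 - 1) = -6 - 1*(-5) = -6 + 5 = -1)
X(P, l) = -170 - 400*P (X(P, l) = -25 + 5*(-80*P - 29) = -25 + 5*(-29 - 80*P) = -25 + (-145 - 400*P) = -170 - 400*P)
X(-56, g(-10, -8))*(-8) = (-170 - 400*(-56))*(-8) = (-170 + 22400)*(-8) = 22230*(-8) = -177840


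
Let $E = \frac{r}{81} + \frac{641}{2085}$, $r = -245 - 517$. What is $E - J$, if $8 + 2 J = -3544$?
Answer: $\frac{33155879}{18765} \approx 1766.9$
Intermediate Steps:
$J = -1776$ ($J = -4 + \frac{1}{2} \left(-3544\right) = -4 - 1772 = -1776$)
$r = -762$
$E = - \frac{170761}{18765}$ ($E = - \frac{762}{81} + \frac{641}{2085} = \left(-762\right) \frac{1}{81} + 641 \cdot \frac{1}{2085} = - \frac{254}{27} + \frac{641}{2085} = - \frac{170761}{18765} \approx -9.1$)
$E - J = - \frac{170761}{18765} - -1776 = - \frac{170761}{18765} + 1776 = \frac{33155879}{18765}$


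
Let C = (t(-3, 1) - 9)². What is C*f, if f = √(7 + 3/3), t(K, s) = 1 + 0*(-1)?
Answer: 128*√2 ≈ 181.02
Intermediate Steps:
t(K, s) = 1 (t(K, s) = 1 + 0 = 1)
f = 2*√2 (f = √(7 + 3*(⅓)) = √(7 + 1) = √8 = 2*√2 ≈ 2.8284)
C = 64 (C = (1 - 9)² = (-8)² = 64)
C*f = 64*(2*√2) = 128*√2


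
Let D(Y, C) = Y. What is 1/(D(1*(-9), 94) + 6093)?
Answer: 1/6084 ≈ 0.00016437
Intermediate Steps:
1/(D(1*(-9), 94) + 6093) = 1/(1*(-9) + 6093) = 1/(-9 + 6093) = 1/6084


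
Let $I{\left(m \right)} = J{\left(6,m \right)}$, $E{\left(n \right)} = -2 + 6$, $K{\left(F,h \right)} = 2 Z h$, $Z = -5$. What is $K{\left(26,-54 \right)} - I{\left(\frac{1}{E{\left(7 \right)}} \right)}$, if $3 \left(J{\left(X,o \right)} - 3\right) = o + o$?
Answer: $\frac{3221}{6} \approx 536.83$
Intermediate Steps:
$K{\left(F,h \right)} = - 10 h$ ($K{\left(F,h \right)} = 2 \left(-5\right) h = - 10 h$)
$J{\left(X,o \right)} = 3 + \frac{2 o}{3}$ ($J{\left(X,o \right)} = 3 + \frac{o + o}{3} = 3 + \frac{2 o}{3}$)
$E{\left(n \right)} = 4$
$I{\left(m \right)} = 3 + \frac{2 m}{3}$
$K{\left(26,-54 \right)} - I{\left(\frac{1}{E{\left(7 \right)}} \right)} = \left(-10\right) \left(-54\right) - \left(3 + \frac{2}{3 \cdot 4}\right) = 540 - \left(3 + \frac{2}{3} \cdot \frac{1}{4}\right) = 540 - \left(3 + \frac{1}{6}\right) = 540 - \frac{19}{6} = \frac{3221}{6}$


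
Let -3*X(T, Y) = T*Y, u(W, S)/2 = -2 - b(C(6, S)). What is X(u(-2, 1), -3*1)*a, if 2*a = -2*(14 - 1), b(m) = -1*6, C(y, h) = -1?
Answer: -104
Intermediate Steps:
b(m) = -6
a = -13 (a = (-2*(14 - 1))/2 = (-2*13)/2 = (½)*(-26) = -13)
u(W, S) = 8 (u(W, S) = 2*(-2 - 1*(-6)) = 2*(-2 + 6) = 2*4 = 8)
X(T, Y) = -T*Y/3
X(u(-2, 1), -3*1)*a = -⅓*8*(-3*1)*(-13) = -⅓*8*(-3)*(-13) = 8*(-13) = -104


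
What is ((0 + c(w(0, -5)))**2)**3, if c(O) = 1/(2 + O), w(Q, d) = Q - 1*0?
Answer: 1/64 ≈ 0.015625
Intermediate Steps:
w(Q, d) = Q (w(Q, d) = Q + 0 = Q)
((0 + c(w(0, -5)))**2)**3 = ((0 + 1/(2 + 0))**2)**3 = ((0 + 1/2)**2)**3 = ((1/2)**2)**3 = (1/4)**3 = 1/64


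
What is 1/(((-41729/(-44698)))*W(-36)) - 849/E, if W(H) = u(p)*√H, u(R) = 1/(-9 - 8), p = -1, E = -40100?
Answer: 849/40100 + 379933*I/125187 ≈ 0.021172 + 3.0349*I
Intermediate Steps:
u(R) = -1/17 (u(R) = 1/(-17) = -1/17)
W(H) = -√H/17
1/(((-41729/(-44698)))*W(-36)) - 849/E = 1/(((-41729/(-44698)))*((-6*I/17))) - 849/(-40100) = 1/(((-41729*(-1/44698)))*((-6*I/17))) - 849*(-1/40100) = 1/((41729/44698)*((-6*I/17))) + 849/40100 = 44698*(17*I/6)/41729 + 849/40100 = 379933*I/125187 + 849/40100 = 849/40100 + 379933*I/125187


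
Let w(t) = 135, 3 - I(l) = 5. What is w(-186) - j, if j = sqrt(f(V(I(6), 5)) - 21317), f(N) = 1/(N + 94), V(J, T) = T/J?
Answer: 135 - I*sqrt(713884647)/183 ≈ 135.0 - 146.0*I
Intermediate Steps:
I(l) = -2 (I(l) = 3 - 1*5 = 3 - 5 = -2)
f(N) = 1/(94 + N)
j = I*sqrt(713884647)/183 (j = sqrt(1/(94 + 5/(-2)) - 21317) = sqrt(1/(94 + 5*(-1/2)) - 21317) = sqrt(1/(94 - 5/2) - 21317) = sqrt(1/(183/2) - 21317) = sqrt(2/183 - 21317) = sqrt(-3901009/183) = I*sqrt(713884647)/183 ≈ 146.0*I)
w(-186) - j = 135 - I*sqrt(713884647)/183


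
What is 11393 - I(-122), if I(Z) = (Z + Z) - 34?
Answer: 11671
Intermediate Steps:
I(Z) = -34 + 2*Z (I(Z) = 2*Z - 34 = -34 + 2*Z)
11393 - I(-122) = 11393 - (-34 + 2*(-122)) = 11393 - (-34 - 244) = 11393 - 1*(-278) = 11393 + 278 = 11671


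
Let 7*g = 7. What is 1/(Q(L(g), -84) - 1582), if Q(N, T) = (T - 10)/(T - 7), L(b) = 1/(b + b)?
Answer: -91/143868 ≈ -0.00063252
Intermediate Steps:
g = 1 (g = (⅐)*7 = 1)
L(b) = 1/(2*b)
Q(N, T) = (-10 + T)/(-7 + T)
1/(Q(L(g), -84) - 1582) = 1/((-10 - 84)/(-7 - 84) - 1582) = 1/(-94/(-91) - 1582) = 1/(-1/91*(-94) - 1582) = 1/(94/91 - 1582) = 1/(-143868/91) = -91/143868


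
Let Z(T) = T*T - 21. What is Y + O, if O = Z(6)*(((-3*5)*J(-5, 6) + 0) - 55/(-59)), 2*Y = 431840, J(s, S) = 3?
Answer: 12700280/59 ≈ 2.1526e+5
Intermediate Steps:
Z(T) = -21 + T² (Z(T) = T² - 21 = -21 + T²)
Y = 215920 (Y = (½)*431840 = 215920)
O = -39000/59 (O = (-21 + 6²)*((-3*5*3 + 0) - 55/(-59)) = (-21 + 36)*((-15*3 + 0) - 55*(-1/59)) = 15*((-45 + 0) + 55/59) = 15*(-45 + 55/59) = 15*(-2600/59) = -39000/59 ≈ -661.02)
Y + O = 215920 - 39000/59 = 12700280/59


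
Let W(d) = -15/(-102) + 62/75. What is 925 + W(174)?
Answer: 2361233/2550 ≈ 925.97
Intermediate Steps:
W(d) = 2483/2550 (W(d) = -15*(-1/102) + 62*(1/75) = 5/34 + 62/75 = 2483/2550)
925 + W(174) = 925 + 2483/2550 = 2361233/2550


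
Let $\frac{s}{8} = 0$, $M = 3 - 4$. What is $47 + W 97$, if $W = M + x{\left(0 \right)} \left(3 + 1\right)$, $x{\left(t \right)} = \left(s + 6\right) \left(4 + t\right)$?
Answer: $9262$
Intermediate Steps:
$M = -1$
$s = 0$ ($s = 8 \cdot 0 = 0$)
$x{\left(t \right)} = 24 + 6 t$ ($x{\left(t \right)} = \left(0 + 6\right) \left(4 + t\right) = 6 \left(4 + t\right) = 24 + 6 t$)
$W = 95$ ($W = -1 + \left(24 + 6 \cdot 0\right) \left(3 + 1\right) = -1 + \left(24 + 0\right) 4 = -1 + 24 \cdot 4 = -1 + 96 = 95$)
$47 + W 97 = 47 + 95 \cdot 97 = 47 + 9215 = 9262$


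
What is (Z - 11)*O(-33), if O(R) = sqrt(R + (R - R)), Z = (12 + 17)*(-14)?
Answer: -417*I*sqrt(33) ≈ -2395.5*I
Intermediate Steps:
Z = -406 (Z = 29*(-14) = -406)
O(R) = sqrt(R) (O(R) = sqrt(R + 0) = sqrt(R))
(Z - 11)*O(-33) = (-406 - 11)*sqrt(-33) = -417*I*sqrt(33)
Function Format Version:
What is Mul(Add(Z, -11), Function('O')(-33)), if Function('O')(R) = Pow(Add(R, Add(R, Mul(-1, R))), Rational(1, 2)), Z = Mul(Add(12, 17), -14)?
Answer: Mul(-417, I, Pow(33, Rational(1, 2))) ≈ Mul(-2395.5, I)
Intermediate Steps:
Z = -406 (Z = Mul(29, -14) = -406)
Function('O')(R) = Pow(R, Rational(1, 2)) (Function('O')(R) = Pow(Add(R, 0), Rational(1, 2)) = Pow(R, Rational(1, 2)))
Mul(Add(Z, -11), Function('O')(-33)) = Mul(Add(-406, -11), Pow(-33, Rational(1, 2))) = Mul(-417, Mul(I, Pow(33, Rational(1, 2)))) = Mul(-417, I, Pow(33, Rational(1, 2)))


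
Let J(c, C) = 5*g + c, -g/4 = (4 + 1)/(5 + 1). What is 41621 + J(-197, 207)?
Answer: 124222/3 ≈ 41407.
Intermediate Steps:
g = -10/3 (g = -4*(4 + 1)/(5 + 1) = -20/6 = -4*5/6 = -10/3 ≈ -3.3333)
J(c, C) = -50/3 + c (J(c, C) = 5*(-10/3) + c = -50/3 + c)
41621 + J(-197, 207) = 41621 + (-50/3 - 197) = 41621 - 641/3 = 124222/3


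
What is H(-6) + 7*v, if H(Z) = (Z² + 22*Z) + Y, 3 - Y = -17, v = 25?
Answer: 99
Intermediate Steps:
Y = 20 (Y = 3 - 1*(-17) = 3 + 17 = 20)
H(Z) = 20 + Z² + 22*Z (H(Z) = (Z² + 22*Z) + 20 = 20 + Z² + 22*Z)
H(-6) + 7*v = (20 + (-6)² + 22*(-6)) + 7*25 = (20 + 36 - 132) + 175 = -76 + 175 = 99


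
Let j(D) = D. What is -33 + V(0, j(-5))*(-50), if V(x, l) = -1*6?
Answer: 267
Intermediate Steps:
V(x, l) = -6
-33 + V(0, j(-5))*(-50) = -33 - 6*(-50) = -33 + 300 = 267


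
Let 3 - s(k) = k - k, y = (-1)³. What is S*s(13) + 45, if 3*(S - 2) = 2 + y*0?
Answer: 53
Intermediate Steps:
y = -1
s(k) = 3 (s(k) = 3 - (k - k) = 3 - 1*0 = 3 + 0 = 3)
S = 8/3 (S = 2 + (2 - 1*0)/3 = 2 + (2 + 0)/3 = 2 + (⅓)*2 = 2 + ⅔ = 8/3 ≈ 2.6667)
S*s(13) + 45 = (8/3)*3 + 45 = 8 + 45 = 53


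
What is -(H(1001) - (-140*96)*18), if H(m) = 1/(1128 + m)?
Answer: -515047681/2129 ≈ -2.4192e+5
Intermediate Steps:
-(H(1001) - (-140*96)*18) = -(1/(1128 + 1001) - (-140*96)*18) = -(1/2129 - (-13440)*18) = -(1/2129 - 1*(-241920)) = -(1/2129 + 241920) = -1*515047681/2129 = -515047681/2129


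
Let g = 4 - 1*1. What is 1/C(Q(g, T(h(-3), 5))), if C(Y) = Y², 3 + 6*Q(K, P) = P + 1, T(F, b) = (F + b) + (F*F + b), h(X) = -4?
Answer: 9/100 ≈ 0.090000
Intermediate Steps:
T(F, b) = F + F² + 2*b (T(F, b) = (F + b) + (F² + b) = (F + b) + (b + F²) = F + F² + 2*b)
g = 3 (g = 4 - 1 = 3)
Q(K, P) = -⅓ + P/6 (Q(K, P) = -½ + (P + 1)/6 = -½ + (1 + P)/6 = -½ + (⅙ + P/6) = -⅓ + P/6)
1/C(Q(g, T(h(-3), 5))) = 1/((-⅓ + (-4 + (-4)² + 2*5)/6)²) = 1/((-⅓ + (-4 + 16 + 10)/6)²) = 1/((-⅓ + (⅙)*22)²) = 1/((-⅓ + 11/3)²) = 1/((10/3)²) = 1/(100/9) = 9/100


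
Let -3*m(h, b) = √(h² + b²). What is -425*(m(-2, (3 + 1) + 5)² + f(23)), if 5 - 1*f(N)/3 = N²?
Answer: 5976775/9 ≈ 6.6409e+5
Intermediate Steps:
f(N) = 15 - 3*N²
m(h, b) = -√(b² + h²)/3 (m(h, b) = -√(h² + b²)/3 = -√(b² + h²)/3)
-425*(m(-2, (3 + 1) + 5)² + f(23)) = -425*((-√(((3 + 1) + 5)² + (-2)²)/3)² + (15 - 3*23²)) = -425*((-√((4 + 5)² + 4)/3)² + (15 - 3*529)) = -425*((-√(9² + 4)/3)² + (15 - 1587)) = -425*((-√(81 + 4)/3)² - 1572) = -425*((-√85/3)² - 1572) = -425*(85/9 - 1572) = -425*(-14063/9) = 5976775/9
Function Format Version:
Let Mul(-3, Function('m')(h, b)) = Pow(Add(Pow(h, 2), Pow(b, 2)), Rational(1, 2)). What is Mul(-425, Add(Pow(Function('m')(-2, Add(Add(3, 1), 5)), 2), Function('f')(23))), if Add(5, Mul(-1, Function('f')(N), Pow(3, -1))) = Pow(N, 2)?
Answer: Rational(5976775, 9) ≈ 6.6409e+5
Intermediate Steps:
Function('f')(N) = Add(15, Mul(-3, Pow(N, 2)))
Function('m')(h, b) = Mul(Rational(-1, 3), Pow(Add(Pow(b, 2), Pow(h, 2)), Rational(1, 2))) (Function('m')(h, b) = Mul(Rational(-1, 3), Pow(Add(Pow(h, 2), Pow(b, 2)), Rational(1, 2))) = Mul(Rational(-1, 3), Pow(Add(Pow(b, 2), Pow(h, 2)), Rational(1, 2))))
Mul(-425, Add(Pow(Function('m')(-2, Add(Add(3, 1), 5)), 2), Function('f')(23))) = Mul(-425, Add(Pow(Mul(Rational(-1, 3), Pow(Add(Pow(Add(Add(3, 1), 5), 2), Pow(-2, 2)), Rational(1, 2))), 2), Add(15, Mul(-3, Pow(23, 2))))) = Mul(-425, Add(Pow(Mul(Rational(-1, 3), Pow(Add(Pow(Add(4, 5), 2), 4), Rational(1, 2))), 2), Add(15, Mul(-3, 529)))) = Mul(-425, Add(Pow(Mul(Rational(-1, 3), Pow(Add(Pow(9, 2), 4), Rational(1, 2))), 2), Add(15, -1587))) = Mul(-425, Add(Pow(Mul(Rational(-1, 3), Pow(Add(81, 4), Rational(1, 2))), 2), -1572)) = Mul(-425, Add(Pow(Mul(Rational(-1, 3), Pow(85, Rational(1, 2))), 2), -1572)) = Mul(-425, Add(Rational(85, 9), -1572)) = Mul(-425, Rational(-14063, 9)) = Rational(5976775, 9)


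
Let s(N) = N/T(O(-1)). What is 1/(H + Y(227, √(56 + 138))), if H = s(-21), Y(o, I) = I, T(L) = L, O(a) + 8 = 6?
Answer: -42/335 + 4*√194/335 ≈ 0.040936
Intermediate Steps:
O(a) = -2 (O(a) = -8 + 6 = -2)
s(N) = -N/2 (s(N) = N/(-2) = N*(-½) = -N/2)
H = 21/2 (H = -½*(-21) = 21/2 ≈ 10.500)
1/(H + Y(227, √(56 + 138))) = 1/(21/2 + √(56 + 138)) = 1/(21/2 + √194)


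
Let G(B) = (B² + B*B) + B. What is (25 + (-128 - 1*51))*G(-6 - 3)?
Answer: -23562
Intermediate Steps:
G(B) = B + 2*B² (G(B) = (B² + B²) + B = 2*B² + B = B + 2*B²)
(25 + (-128 - 1*51))*G(-6 - 3) = (25 + (-128 - 1*51))*((-6 - 3)*(1 + 2*(-6 - 3))) = (25 + (-128 - 51))*(-9*(1 + 2*(-9))) = (25 - 179)*(-9*(1 - 18)) = -(-1386)*(-17) = -154*153 = -23562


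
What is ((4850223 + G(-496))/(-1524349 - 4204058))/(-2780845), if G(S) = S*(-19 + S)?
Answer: 5105663/15929811963915 ≈ 3.2051e-7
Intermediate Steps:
((4850223 + G(-496))/(-1524349 - 4204058))/(-2780845) = ((4850223 - 496*(-19 - 496))/(-1524349 - 4204058))/(-2780845) = ((4850223 - 496*(-515))/(-5728407))*(-1/2780845) = ((4850223 + 255440)*(-1/5728407))*(-1/2780845) = (5105663*(-1/5728407))*(-1/2780845) = -5105663/5728407*(-1/2780845) = 5105663/15929811963915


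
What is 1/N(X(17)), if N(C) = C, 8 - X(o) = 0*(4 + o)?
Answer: ⅛ ≈ 0.12500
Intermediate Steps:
X(o) = 8 (X(o) = 8 - 0*(4 + o) = 8 - 1*0 = 8 + 0 = 8)
1/N(X(17)) = 1/8 = ⅛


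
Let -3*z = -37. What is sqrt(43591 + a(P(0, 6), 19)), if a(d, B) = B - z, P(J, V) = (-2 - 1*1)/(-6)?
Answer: sqrt(392379)/3 ≈ 208.80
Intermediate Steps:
z = 37/3 (z = -1/3*(-37) = 37/3 ≈ 12.333)
P(J, V) = 1/2 (P(J, V) = (-2 - 1)*(-1/6) = -3*(-1/6) = 1/2)
a(d, B) = -37/3 + B (a(d, B) = B - 1*37/3 = B - 37/3 = -37/3 + B)
sqrt(43591 + a(P(0, 6), 19)) = sqrt(43591 + (-37/3 + 19)) = sqrt(43591 + 20/3) = sqrt(130793/3) = sqrt(392379)/3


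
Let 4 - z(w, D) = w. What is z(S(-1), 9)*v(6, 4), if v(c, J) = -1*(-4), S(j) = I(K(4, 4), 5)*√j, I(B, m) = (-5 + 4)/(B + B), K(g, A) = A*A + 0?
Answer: 16 + I/8 ≈ 16.0 + 0.125*I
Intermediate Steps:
K(g, A) = A² (K(g, A) = A² + 0 = A²)
I(B, m) = -1/(2*B)
S(j) = -√j/32 (S(j) = (-1/(2*(4²)))*√j = (-½/16)*√j = (-½*1/16)*√j = -√j/32)
z(w, D) = 4 - w
v(c, J) = 4
z(S(-1), 9)*v(6, 4) = (4 - (-1)*√(-1)/32)*4 = (4 - (-1)*I/32)*4 = (4 + I/32)*4 = 16 + I/8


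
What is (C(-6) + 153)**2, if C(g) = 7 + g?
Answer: 23716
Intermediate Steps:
(C(-6) + 153)**2 = ((7 - 6) + 153)**2 = (1 + 153)**2 = 154**2 = 23716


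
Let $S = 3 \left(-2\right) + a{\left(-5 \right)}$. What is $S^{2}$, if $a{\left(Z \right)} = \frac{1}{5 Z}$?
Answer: $\frac{22801}{625} \approx 36.482$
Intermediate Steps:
$a{\left(Z \right)} = \frac{1}{5 Z}$
$S = - \frac{151}{25}$ ($S = 3 \left(-2\right) + \frac{1}{5 \left(-5\right)} = -6 + \frac{1}{5} \left(- \frac{1}{5}\right) = -6 - \frac{1}{25} = - \frac{151}{25} \approx -6.04$)
$S^{2} = \left(- \frac{151}{25}\right)^{2} = \frac{22801}{625}$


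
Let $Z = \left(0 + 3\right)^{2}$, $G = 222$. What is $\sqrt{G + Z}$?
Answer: $\sqrt{231} \approx 15.199$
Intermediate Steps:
$Z = 9$ ($Z = 3^{2} = 9$)
$\sqrt{G + Z} = \sqrt{222 + 9} = \sqrt{231}$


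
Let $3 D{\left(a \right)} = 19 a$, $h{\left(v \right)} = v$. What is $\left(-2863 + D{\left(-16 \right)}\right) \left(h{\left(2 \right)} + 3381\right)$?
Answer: $- \frac{30085019}{3} \approx -1.0028 \cdot 10^{7}$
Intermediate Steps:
$D{\left(a \right)} = \frac{19 a}{3}$
$\left(-2863 + D{\left(-16 \right)}\right) \left(h{\left(2 \right)} + 3381\right) = \left(-2863 + \frac{19}{3} \left(-16\right)\right) \left(2 + 3381\right) = \left(-2863 - \frac{304}{3}\right) 3383 = \left(- \frac{8893}{3}\right) 3383 = - \frac{30085019}{3}$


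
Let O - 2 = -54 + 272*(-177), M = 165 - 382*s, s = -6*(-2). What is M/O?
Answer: 4419/48196 ≈ 0.091688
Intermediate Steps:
s = 12
M = -4419 (M = 165 - 382*12 = 165 - 4584 = -4419)
O = -48196 (O = 2 + (-54 + 272*(-177)) = 2 + (-54 - 48144) = 2 - 48198 = -48196)
M/O = -4419/(-48196) = -4419*(-1/48196) = 4419/48196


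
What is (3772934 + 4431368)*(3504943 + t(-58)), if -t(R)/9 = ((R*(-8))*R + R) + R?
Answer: 30751323734890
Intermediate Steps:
t(R) = -18*R + 72*R**2 (t(R) = -9*(((R*(-8))*R + R) + R) = -9*(((-8*R)*R + R) + R) = -9*((-8*R**2 + R) + R) = -9*((R - 8*R**2) + R) = -9*(-8*R**2 + 2*R) = -18*R + 72*R**2)
(3772934 + 4431368)*(3504943 + t(-58)) = (3772934 + 4431368)*(3504943 + 18*(-58)*(-1 + 4*(-58))) = 8204302*(3504943 + 18*(-58)*(-1 - 232)) = 8204302*(3504943 + 18*(-58)*(-233)) = 8204302*(3504943 + 243252) = 8204302*3748195 = 30751323734890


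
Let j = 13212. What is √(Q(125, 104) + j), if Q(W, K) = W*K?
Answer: 2*√6553 ≈ 161.90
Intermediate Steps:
Q(W, K) = K*W
√(Q(125, 104) + j) = √(104*125 + 13212) = √(13000 + 13212) = √26212 = 2*√6553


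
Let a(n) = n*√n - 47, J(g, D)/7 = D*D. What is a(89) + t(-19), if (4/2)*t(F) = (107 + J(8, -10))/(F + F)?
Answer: -4379/76 + 89*√89 ≈ 782.01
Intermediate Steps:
J(g, D) = 7*D² (J(g, D) = 7*(D*D) = 7*D²)
t(F) = 807/(4*F) (t(F) = ((107 + 7*(-10)²)/(F + F))/2 = ((107 + 7*100)/((2*F)))/2 = ((107 + 700)*(1/(2*F)))/2 = (807*(1/(2*F)))/2 = (807/(2*F))/2 = 807/(4*F))
a(n) = -47 + n^(3/2) (a(n) = n^(3/2) - 47 = -47 + n^(3/2))
a(89) + t(-19) = (-47 + 89^(3/2)) + (807/4)/(-19) = (-47 + 89*√89) + (807/4)*(-1/19) = (-47 + 89*√89) - 807/76 = -4379/76 + 89*√89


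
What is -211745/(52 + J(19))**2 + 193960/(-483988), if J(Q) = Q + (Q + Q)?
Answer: -26196619455/1437565357 ≈ -18.223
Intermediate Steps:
J(Q) = 3*Q (J(Q) = Q + 2*Q = 3*Q)
-211745/(52 + J(19))**2 + 193960/(-483988) = -211745/(52 + 3*19)**2 + 193960/(-483988) = -211745/(52 + 57)**2 + 193960*(-1/483988) = -211745/(109**2) - 48490/120997 = -211745/11881 - 48490/120997 = -26196619455/1437565357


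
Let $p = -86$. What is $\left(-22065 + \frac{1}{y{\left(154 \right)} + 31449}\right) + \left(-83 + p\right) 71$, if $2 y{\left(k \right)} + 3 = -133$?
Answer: $- \frac{1068962383}{31381} \approx -34064.0$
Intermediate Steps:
$y{\left(k \right)} = -68$ ($y{\left(k \right)} = - \frac{3}{2} + \frac{1}{2} \left(-133\right) = - \frac{3}{2} - \frac{133}{2} = -68$)
$\left(-22065 + \frac{1}{y{\left(154 \right)} + 31449}\right) + \left(-83 + p\right) 71 = \left(-22065 + \frac{1}{-68 + 31449}\right) + \left(-83 - 86\right) 71 = \left(-22065 + \frac{1}{31381}\right) - 11999 = - \frac{692421764}{31381} - 11999 = - \frac{1068962383}{31381}$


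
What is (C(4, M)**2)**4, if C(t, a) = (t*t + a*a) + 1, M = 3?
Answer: 208827064576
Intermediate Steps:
C(t, a) = 1 + a**2 + t**2 (C(t, a) = (t**2 + a**2) + 1 = (a**2 + t**2) + 1 = 1 + a**2 + t**2)
(C(4, M)**2)**4 = ((1 + 3**2 + 4**2)**2)**4 = ((1 + 9 + 16)**2)**4 = (26**2)**4 = 676**4 = 208827064576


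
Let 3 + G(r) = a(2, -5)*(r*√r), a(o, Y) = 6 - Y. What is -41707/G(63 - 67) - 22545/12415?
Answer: 275717166/19250699 - 3670216*I/7753 ≈ 14.322 - 473.39*I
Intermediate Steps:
G(r) = -3 + 11*r^(3/2) (G(r) = -3 + (6 - 1*(-5))*(r*√r) = -3 + (6 + 5)*r^(3/2) = -3 + 11*r^(3/2))
-41707/G(63 - 67) - 22545/12415 = -41707/(-3 + 11*(63 - 67)^(3/2)) - 22545/12415 = -41707/(-3 + 11*(-4)^(3/2)) - 22545*1/12415 = -41707/(-3 + 11*(-8*I)) - 4509/2483 = -41707*(-3 + 88*I)/7753 - 4509/2483 = -4509/2483 - 41707*(-3 + 88*I)/7753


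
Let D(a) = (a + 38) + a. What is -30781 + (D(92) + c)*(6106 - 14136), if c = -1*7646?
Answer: 59583939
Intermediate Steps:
c = -7646
D(a) = 38 + 2*a (D(a) = (38 + a) + a = 38 + 2*a)
-30781 + (D(92) + c)*(6106 - 14136) = -30781 + ((38 + 2*92) - 7646)*(6106 - 14136) = -30781 + ((38 + 184) - 7646)*(-8030) = -30781 + (222 - 7646)*(-8030) = -30781 - 7424*(-8030) = -30781 + 59614720 = 59583939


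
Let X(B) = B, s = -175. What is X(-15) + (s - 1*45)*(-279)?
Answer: 61365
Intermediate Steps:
X(-15) + (s - 1*45)*(-279) = -15 + (-175 - 1*45)*(-279) = -15 + (-175 - 45)*(-279) = -15 - 220*(-279) = -15 + 61380 = 61365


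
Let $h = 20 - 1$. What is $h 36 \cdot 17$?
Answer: $11628$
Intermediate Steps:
$h = 19$ ($h = 20 - 1 = 19$)
$h 36 \cdot 17 = 19 \cdot 36 \cdot 17 = 684 \cdot 17 = 11628$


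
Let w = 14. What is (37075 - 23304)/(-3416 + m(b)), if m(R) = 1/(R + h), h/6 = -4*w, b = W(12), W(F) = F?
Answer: -4461804/1106785 ≈ -4.0313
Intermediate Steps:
b = 12
h = -336 (h = 6*(-4*14) = 6*(-56) = -336)
m(R) = 1/(-336 + R) (m(R) = 1/(R - 336) = 1/(-336 + R))
(37075 - 23304)/(-3416 + m(b)) = (37075 - 23304)/(-3416 + 1/(-336 + 12)) = 13771/(-3416 + 1/(-324)) = 13771/(-3416 - 1/324) = 13771/(-1106785/324) = 13771*(-324/1106785) = -4461804/1106785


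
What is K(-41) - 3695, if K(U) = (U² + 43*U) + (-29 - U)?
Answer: -3765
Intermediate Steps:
K(U) = -29 + U² + 42*U
K(-41) - 3695 = (-29 + (-41)² + 42*(-41)) - 3695 = (-29 + 1681 - 1722) - 3695 = -70 - 3695 = -3765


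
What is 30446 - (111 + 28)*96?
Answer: 17102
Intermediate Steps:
30446 - (111 + 28)*96 = 30446 - 139*96 = 30446 - 1*13344 = 30446 - 13344 = 17102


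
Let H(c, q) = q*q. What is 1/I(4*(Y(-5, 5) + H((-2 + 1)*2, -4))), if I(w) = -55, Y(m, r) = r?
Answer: -1/55 ≈ -0.018182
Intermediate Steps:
H(c, q) = q²
1/I(4*(Y(-5, 5) + H((-2 + 1)*2, -4))) = 1/(-55) = -1/55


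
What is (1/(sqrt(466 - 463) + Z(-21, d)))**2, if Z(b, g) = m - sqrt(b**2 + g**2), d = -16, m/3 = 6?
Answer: (18 + sqrt(3) - sqrt(697))**(-2) ≈ 0.022486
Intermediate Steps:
m = 18 (m = 3*6 = 18)
Z(b, g) = 18 - sqrt(b**2 + g**2)
(1/(sqrt(466 - 463) + Z(-21, d)))**2 = (1/(sqrt(466 - 463) + (18 - sqrt((-21)**2 + (-16)**2))))**2 = (1/(sqrt(3) + (18 - sqrt(441 + 256))))**2 = (1/(sqrt(3) + (18 - sqrt(697))))**2 = (1/(18 + sqrt(3) - sqrt(697)))**2 = (18 + sqrt(3) - sqrt(697))**(-2)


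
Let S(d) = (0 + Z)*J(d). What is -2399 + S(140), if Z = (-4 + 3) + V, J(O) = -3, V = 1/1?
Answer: -2399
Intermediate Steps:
V = 1
Z = 0 (Z = (-4 + 3) + 1 = -1 + 1 = 0)
S(d) = 0 (S(d) = (0 + 0)*(-3) = 0*(-3) = 0)
-2399 + S(140) = -2399 + 0 = -2399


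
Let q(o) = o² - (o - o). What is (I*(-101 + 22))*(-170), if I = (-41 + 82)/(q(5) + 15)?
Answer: 55063/4 ≈ 13766.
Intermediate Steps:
q(o) = o² (q(o) = o² - 1*0 = o² + 0 = o²)
I = 41/40 (I = (-41 + 82)/(5² + 15) = 41/(25 + 15) = 41/40 ≈ 1.0250)
(I*(-101 + 22))*(-170) = (41*(-101 + 22)/40)*(-170) = ((41/40)*(-79))*(-170) = -3239/40*(-170) = 55063/4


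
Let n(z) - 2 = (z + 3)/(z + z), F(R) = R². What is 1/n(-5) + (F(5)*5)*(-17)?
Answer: -23370/11 ≈ -2124.5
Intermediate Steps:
n(z) = 2 + (3 + z)/(2*z) (n(z) = 2 + (z + 3)/(z + z) = 2 + (3 + z)/((2*z)) = 2 + (3 + z)*(1/(2*z)) = 2 + (3 + z)/(2*z))
1/n(-5) + (F(5)*5)*(-17) = 1/((½)*(3 + 5*(-5))/(-5)) + (5²*5)*(-17) = 1/((½)*(-⅕)*(3 - 25)) + (25*5)*(-17) = 1/((½)*(-⅕)*(-22)) + 125*(-17) = 1/(11/5) - 2125 = 5/11 - 2125 = -23370/11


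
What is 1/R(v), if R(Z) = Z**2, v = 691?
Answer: 1/477481 ≈ 2.0943e-6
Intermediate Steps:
1/R(v) = 1/(691**2) = 1/477481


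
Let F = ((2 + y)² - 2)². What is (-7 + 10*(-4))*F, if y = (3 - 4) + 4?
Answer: -24863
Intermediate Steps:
y = 3 (y = -1 + 4 = 3)
F = 529 (F = ((2 + 3)² - 2)² = (5² - 2)² = (25 - 2)² = 23² = 529)
(-7 + 10*(-4))*F = (-7 + 10*(-4))*529 = (-7 - 40)*529 = -47*529 = -24863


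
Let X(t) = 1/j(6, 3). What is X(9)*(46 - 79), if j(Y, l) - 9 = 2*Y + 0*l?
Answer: -11/7 ≈ -1.5714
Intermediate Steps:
j(Y, l) = 9 + 2*Y (j(Y, l) = 9 + (2*Y + 0*l) = 9 + (2*Y + 0) = 9 + 2*Y)
X(t) = 1/21 (X(t) = 1/(9 + 2*6) = 1/(9 + 12) = 1/21)
X(9)*(46 - 79) = (46 - 79)/21 = (1/21)*(-33) = -11/7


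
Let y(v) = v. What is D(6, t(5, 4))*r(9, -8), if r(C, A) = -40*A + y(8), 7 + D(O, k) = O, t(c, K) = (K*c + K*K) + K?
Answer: -328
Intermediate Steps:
t(c, K) = K + K**2 + K*c (t(c, K) = (K*c + K**2) + K = (K**2 + K*c) + K = K + K**2 + K*c)
D(O, k) = -7 + O
r(C, A) = 8 - 40*A (r(C, A) = -40*A + 8 = 8 - 40*A)
D(6, t(5, 4))*r(9, -8) = (-7 + 6)*(8 - 40*(-8)) = -(8 + 320) = -1*328 = -328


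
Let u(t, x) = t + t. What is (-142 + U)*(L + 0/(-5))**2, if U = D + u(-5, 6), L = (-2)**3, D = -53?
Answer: -13120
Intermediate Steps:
u(t, x) = 2*t
L = -8
U = -63 (U = -53 + 2*(-5) = -53 - 10 = -63)
(-142 + U)*(L + 0/(-5))**2 = (-142 - 63)*(-8 + 0/(-5))**2 = -205*(-8 + 0*(-1/5))**2 = -205*(-8 + 0)**2 = -205*(-8)**2 = -205*64 = -13120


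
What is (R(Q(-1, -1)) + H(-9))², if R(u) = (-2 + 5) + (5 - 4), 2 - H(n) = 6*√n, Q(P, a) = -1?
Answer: -288 - 216*I ≈ -288.0 - 216.0*I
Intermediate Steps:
H(n) = 2 - 6*√n
R(u) = 4 (R(u) = 3 + 1 = 4)
(R(Q(-1, -1)) + H(-9))² = (4 + (2 - 18*I))² = (6 - 18*I)²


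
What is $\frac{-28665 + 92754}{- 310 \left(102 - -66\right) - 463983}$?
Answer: $- \frac{21363}{172021} \approx -0.12419$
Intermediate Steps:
$\frac{-28665 + 92754}{- 310 \left(102 - -66\right) - 463983} = \frac{64089}{- 310 \left(102 + 66\right) - 463983} = \frac{64089}{\left(-310\right) 168 - 463983} = \frac{64089}{-52080 - 463983} = \frac{64089}{-516063} = 64089 \left(- \frac{1}{516063}\right) = - \frac{21363}{172021}$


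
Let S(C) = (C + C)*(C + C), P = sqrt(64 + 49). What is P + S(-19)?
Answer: 1444 + sqrt(113) ≈ 1454.6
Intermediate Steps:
P = sqrt(113) ≈ 10.630
S(C) = 4*C**2 (S(C) = (2*C)*(2*C) = 4*C**2)
P + S(-19) = sqrt(113) + 4*(-19)**2 = sqrt(113) + 4*361 = sqrt(113) + 1444 = 1444 + sqrt(113)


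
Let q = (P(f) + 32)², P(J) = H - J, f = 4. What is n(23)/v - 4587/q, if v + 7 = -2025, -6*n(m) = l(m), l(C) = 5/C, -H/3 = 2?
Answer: -29233313/3084576 ≈ -9.4772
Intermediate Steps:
H = -6 (H = -3*2 = -6)
P(J) = -6 - J
q = 484 (q = ((-6 - 1*4) + 32)² = ((-6 - 4) + 32)² = (-10 + 32)² = 22² = 484)
n(m) = -5/(6*m)
v = -2032 (v = -7 - 2025 = -2032)
n(23)/v - 4587/q = -⅚/23/(-2032) - 4587/484 = -⅚*1/23*(-1/2032) - 4587*1/484 = -5/138*(-1/2032) - 417/44 = 5/280416 - 417/44 = -29233313/3084576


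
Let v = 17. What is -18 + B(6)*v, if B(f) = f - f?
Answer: -18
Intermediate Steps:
B(f) = 0
-18 + B(6)*v = -18 + 0*17 = -18 + 0 = -18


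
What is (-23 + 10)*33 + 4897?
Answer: 4468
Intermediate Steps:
(-23 + 10)*33 + 4897 = -13*33 + 4897 = -429 + 4897 = 4468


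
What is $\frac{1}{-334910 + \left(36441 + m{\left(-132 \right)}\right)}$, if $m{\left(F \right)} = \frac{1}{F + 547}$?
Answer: $- \frac{415}{123864634} \approx -3.3504 \cdot 10^{-6}$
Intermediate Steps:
$m{\left(F \right)} = \frac{1}{547 + F}$
$\frac{1}{-334910 + \left(36441 + m{\left(-132 \right)}\right)} = \frac{1}{-334910 + \left(36441 + \frac{1}{547 - 132}\right)} = \frac{1}{-334910 + \left(36441 + \frac{1}{415}\right)} = \frac{1}{-334910 + \frac{15123016}{415}} = \frac{1}{- \frac{123864634}{415}} = - \frac{415}{123864634}$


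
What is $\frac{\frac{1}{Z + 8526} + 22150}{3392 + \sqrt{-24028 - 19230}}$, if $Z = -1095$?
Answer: $\frac{279155920096}{42910019691} - \frac{164596651 i \sqrt{43258}}{85820039382} \approx 6.5056 - 0.3989 i$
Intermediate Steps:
$\frac{\frac{1}{Z + 8526} + 22150}{3392 + \sqrt{-24028 - 19230}} = \frac{\frac{1}{-1095 + 8526} + 22150}{3392 + \sqrt{-24028 - 19230}} = \frac{\frac{1}{7431} + 22150}{3392 + \sqrt{-24028 - 19230}} = \frac{\frac{1}{7431} + 22150}{3392 + \sqrt{-43258}} = \frac{164596651}{7431 \left(3392 + i \sqrt{43258}\right)}$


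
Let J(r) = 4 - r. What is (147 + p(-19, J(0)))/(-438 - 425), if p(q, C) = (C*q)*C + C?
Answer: 153/863 ≈ 0.17729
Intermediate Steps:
p(q, C) = C + q*C**2 (p(q, C) = q*C**2 + C = C + q*C**2)
(147 + p(-19, J(0)))/(-438 - 425) = (147 + (4 - 1*0)*(1 + (4 - 1*0)*(-19)))/(-438 - 425) = (147 + (4 + 0)*(1 + (4 + 0)*(-19)))/(-863) = (147 + 4*(1 + 4*(-19)))*(-1/863) = (147 + 4*(1 - 76))*(-1/863) = (147 + 4*(-75))*(-1/863) = (147 - 300)*(-1/863) = -153*(-1/863) = 153/863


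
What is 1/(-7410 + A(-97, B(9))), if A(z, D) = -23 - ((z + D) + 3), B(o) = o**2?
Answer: -1/7420 ≈ -0.00013477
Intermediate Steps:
A(z, D) = -26 - D - z (A(z, D) = -23 - ((D + z) + 3) = -23 - (3 + D + z) = -23 + (-3 - D - z) = -26 - D - z)
1/(-7410 + A(-97, B(9))) = 1/(-7410 + (-26 - 1*9**2 - 1*(-97))) = 1/(-7410 + (-26 - 1*81 + 97)) = 1/(-7410 + (-26 - 81 + 97)) = 1/(-7410 - 10) = 1/(-7420) = -1/7420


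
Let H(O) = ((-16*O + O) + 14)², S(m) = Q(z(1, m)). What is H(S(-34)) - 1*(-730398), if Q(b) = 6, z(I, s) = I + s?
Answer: 736174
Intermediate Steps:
S(m) = 6
H(O) = (14 - 15*O)² (H(O) = (-15*O + 14)² = (14 - 15*O)²)
H(S(-34)) - 1*(-730398) = (-14 + 15*6)² - 1*(-730398) = (-14 + 90)² + 730398 = 76² + 730398 = 5776 + 730398 = 736174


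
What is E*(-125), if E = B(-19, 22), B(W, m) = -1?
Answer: 125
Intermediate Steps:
E = -1
E*(-125) = -1*(-125) = 125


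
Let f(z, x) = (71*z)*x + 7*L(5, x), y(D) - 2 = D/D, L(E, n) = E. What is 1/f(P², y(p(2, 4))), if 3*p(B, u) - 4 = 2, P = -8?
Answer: 1/13667 ≈ 7.3169e-5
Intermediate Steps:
p(B, u) = 2 (p(B, u) = 4/3 + (⅓)*2 = 4/3 + ⅔ = 2)
y(D) = 3 (y(D) = 2 + D/D = 2 + 1 = 3)
f(z, x) = 35 + 71*x*z (f(z, x) = (71*z)*x + 7*5 = 71*x*z + 35 = 35 + 71*x*z)
1/f(P², y(p(2, 4))) = 1/(35 + 71*3*(-8)²) = 1/(35 + 71*3*64) = 1/(35 + 13632) = 1/13667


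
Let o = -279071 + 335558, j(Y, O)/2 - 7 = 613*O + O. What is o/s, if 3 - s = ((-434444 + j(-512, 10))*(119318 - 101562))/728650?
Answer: 823185051/149957627 ≈ 5.4894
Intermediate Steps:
j(Y, O) = 14 + 1228*O (j(Y, O) = 14 + 2*(613*O + O) = 14 + 2*(614*O) = 14 + 1228*O)
o = 56487
s = 149957627/14573 (s = 3 - (-434444 + (14 + 1228*10))*(119318 - 101562)/728650 = 3 - (-434444 + (14 + 12280))*17756/728650 = 3 - (-434444 + 12294)*17756/728650 = 3 - (-422150*17756)/728650 = 3 - (-7495695400)/728650 = 3 - 1*(-149913908/14573) = 3 + 149913908/14573 = 149957627/14573 ≈ 10290.)
o/s = 56487/(149957627/14573) = 56487*(14573/149957627) = 823185051/149957627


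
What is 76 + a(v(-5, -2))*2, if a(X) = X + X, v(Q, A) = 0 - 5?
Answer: 56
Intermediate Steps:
v(Q, A) = -5
a(X) = 2*X
76 + a(v(-5, -2))*2 = 76 + (2*(-5))*2 = 76 - 10*2 = 76 - 20 = 56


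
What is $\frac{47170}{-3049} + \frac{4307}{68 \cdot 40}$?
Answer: $- \frac{115170357}{8293280} \approx -13.887$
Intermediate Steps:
$\frac{47170}{-3049} + \frac{4307}{68 \cdot 40} = 47170 \left(- \frac{1}{3049}\right) + \frac{4307}{2720} = - \frac{47170}{3049} + 4307 \cdot \frac{1}{2720} = - \frac{47170}{3049} + \frac{4307}{2720} = - \frac{115170357}{8293280}$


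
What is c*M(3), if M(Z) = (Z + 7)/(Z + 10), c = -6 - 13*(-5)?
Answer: 590/13 ≈ 45.385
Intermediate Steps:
c = 59 (c = -6 + 65 = 59)
M(Z) = (7 + Z)/(10 + Z)
c*M(3) = 59*((7 + 3)/(10 + 3)) = 59*(10/13) = 590/13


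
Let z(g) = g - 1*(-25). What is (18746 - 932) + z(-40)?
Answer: 17799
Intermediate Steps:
z(g) = 25 + g (z(g) = g + 25 = 25 + g)
(18746 - 932) + z(-40) = (18746 - 932) + (25 - 40) = 17814 - 15 = 17799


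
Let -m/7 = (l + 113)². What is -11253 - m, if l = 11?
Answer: 96379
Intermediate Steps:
m = -107632 (m = -7*(11 + 113)² = -7*124² = -7*15376 = -107632)
-11253 - m = -11253 - 1*(-107632) = -11253 + 107632 = 96379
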